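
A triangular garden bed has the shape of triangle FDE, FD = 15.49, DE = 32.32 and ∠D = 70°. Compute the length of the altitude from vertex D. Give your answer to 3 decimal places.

By the law of cosines, EF² = FD² + DE² − 2·FD·DE·cos D = 942.07, so EF ≈ 30.693.
Area = ½·FD·DE·sin D ≈ 235.22.
The altitude from D has length 2·area/EF ≈ 15.327.

h_D ≈ 15.327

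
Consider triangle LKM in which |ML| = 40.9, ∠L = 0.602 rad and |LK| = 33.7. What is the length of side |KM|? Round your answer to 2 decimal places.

23.16

By the law of cosines, |KM|² = |ML|² + |LK|² − 2·|ML|·|LK|·cos L = 536.45, so |KM| ≈ 23.161.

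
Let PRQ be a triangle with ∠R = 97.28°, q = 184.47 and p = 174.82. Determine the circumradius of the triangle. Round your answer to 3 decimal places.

By the law of cosines, r² = q² + p² − 2·q·p·cos R = 72764, so r ≈ 269.75.
Area = ½·q·p·sin R ≈ 15995.
Circumradius = r/(2 sin R) ≈ 135.97.

135.970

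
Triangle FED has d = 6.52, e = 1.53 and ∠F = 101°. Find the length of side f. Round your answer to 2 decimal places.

By the law of cosines, f² = e² + d² − 2·e·d·cos F = 48.658, so f ≈ 6.9755.

6.98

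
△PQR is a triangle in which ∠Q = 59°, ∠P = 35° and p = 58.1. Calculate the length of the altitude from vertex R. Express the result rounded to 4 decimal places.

49.8014

The third angle is ∠R = 180° − ∠P − ∠Q = 86.00°.
Law of sines: q = p·sin Q/sin P ≈ 86.826.
Law of sines: r = p·sin R/sin P ≈ 101.05.
Area = ½·p·q·sin R ≈ 2516.2.
The altitude from R has length 2·area/r ≈ 49.801.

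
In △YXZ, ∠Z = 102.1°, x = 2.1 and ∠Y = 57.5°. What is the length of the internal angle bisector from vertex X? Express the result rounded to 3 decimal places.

t_X ≈ 5.370

The third angle is ∠X = 180° − ∠Z − ∠Y = 20.40°.
Law of sines: y = x·sin Y/sin X ≈ 5.0811.
Law of sines: z = x·sin Z/sin X ≈ 5.8907.
The bisector from X has length 2·z·y·cos(∠X/2)/(z+y) ≈ 5.3698.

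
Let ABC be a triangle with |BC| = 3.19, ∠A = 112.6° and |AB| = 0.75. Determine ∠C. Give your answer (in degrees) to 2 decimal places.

∠C ≈ 12.54°

Law of sines: sin C = |AB|·sin A/|BC| ≈ 0.21706.
Since |BC| ≥ |AB|, only the acute value applies: ∠C ≈ 12.54°.
Then ∠B = 180° − ∠A − ∠C ≈ 54.86°.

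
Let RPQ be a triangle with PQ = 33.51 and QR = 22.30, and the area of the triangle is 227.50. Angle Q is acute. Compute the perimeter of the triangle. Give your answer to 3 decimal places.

perimeter ≈ 76.658

From area = ½·PQ·QR·sin Q, we get sin Q = 2·area/(PQ·QR) ≈ 0.60888.
Taking the acute solution, ∠Q ≈ 37.51°.
Law of cosines then gives RP ≈ 20.848.
Perimeter = 33.51 + 22.3 + 20.848 = 76.658.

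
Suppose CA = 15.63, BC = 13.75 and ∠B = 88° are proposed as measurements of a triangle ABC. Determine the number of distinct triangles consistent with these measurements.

BC·sin B = 13.75·sin(88°) ≈ 13.74.
Since CA ≥ BC, exactly one triangle exists.

1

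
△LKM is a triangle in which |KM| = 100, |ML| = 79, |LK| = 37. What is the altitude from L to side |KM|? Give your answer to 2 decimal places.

Semiperimeter s = (100 + 79 + 37)/2 = 108.
Heron's formula: area = √(108·8·29·71) ≈ 1333.8.
The altitude from L has length 2·area/|KM| ≈ 26.676.

26.68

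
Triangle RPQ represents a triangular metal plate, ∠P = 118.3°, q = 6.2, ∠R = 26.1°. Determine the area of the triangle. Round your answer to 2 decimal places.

area ≈ 12.79

The third angle is ∠Q = 180° − ∠R − ∠P = 35.60°.
Law of sines: r = q·sin R/sin Q ≈ 4.6856.
Law of sines: p = q·sin P/sin Q ≈ 9.3777.
Area = ½·q·r·sin P ≈ 12.789.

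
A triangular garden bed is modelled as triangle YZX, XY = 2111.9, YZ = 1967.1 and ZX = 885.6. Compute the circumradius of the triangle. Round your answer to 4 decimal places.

R ≈ 1057.5848

By the law of cosines, cos Y = (XY² + YZ² − ZX²) / (2·XY·YZ) ≈ 0.90813, so ∠Y ≈ 24.75°.
Circumradius = ZX/(2 sin Y) ≈ 1057.6.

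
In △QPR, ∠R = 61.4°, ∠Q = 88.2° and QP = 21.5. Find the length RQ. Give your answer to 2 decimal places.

The third angle is ∠P = 180° − ∠R − ∠Q = 30.40°.
Law of sines: RQ = QP·sin P/sin R ≈ 12.392.

12.39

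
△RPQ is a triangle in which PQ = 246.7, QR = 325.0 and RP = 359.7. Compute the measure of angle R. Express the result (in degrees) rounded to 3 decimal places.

By the law of cosines, cos R = (QR² + RP² − PQ²) / (2·QR·RP) ≈ 0.74484, so ∠R ≈ 41.85°.

∠R ≈ 41.854°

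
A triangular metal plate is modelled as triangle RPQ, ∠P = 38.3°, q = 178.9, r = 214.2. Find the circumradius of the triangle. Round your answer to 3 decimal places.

107.454

By the law of cosines, p² = q² + r² − 2·q·r·cos P = 17741, so p ≈ 133.2.
Area = ½·q·r·sin P ≈ 11875.
Circumradius = p/(2 sin P) ≈ 107.45.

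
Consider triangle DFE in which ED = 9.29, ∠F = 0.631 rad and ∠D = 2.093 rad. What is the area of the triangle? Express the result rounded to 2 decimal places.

The third angle is ∠E = π − ∠D − ∠F = 0.418 rad.
Law of sines: FE = ED·sin D/sin F ≈ 13.648.
Law of sines: DF = ED·sin E/sin F ≈ 6.3864.
Area = ½·ED·FE·sin E ≈ 25.711.

25.71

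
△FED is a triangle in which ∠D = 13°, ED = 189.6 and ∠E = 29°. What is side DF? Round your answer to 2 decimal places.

The third angle is ∠F = 180° − ∠E − ∠D = 138.00°.
Law of sines: DF = ED·sin E/sin F ≈ 137.37.

137.37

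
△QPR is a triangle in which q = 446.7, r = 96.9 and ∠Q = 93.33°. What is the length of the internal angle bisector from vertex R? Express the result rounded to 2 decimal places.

435.83

Law of sines: sin R = r·sin Q/q ≈ 0.21656.
Since q ≥ r, only the acute value applies: ∠R ≈ 12.51°.
Then ∠P = 180° − ∠Q − ∠R ≈ 74.16°.
Law of sines gives p = q·sin P/sin Q ≈ 430.47.
The bisector from R has length 2·q·p·cos(∠R/2)/(q+p) ≈ 435.83.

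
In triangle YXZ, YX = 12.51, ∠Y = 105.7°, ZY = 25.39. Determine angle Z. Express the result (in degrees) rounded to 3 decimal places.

22.711

By the law of cosines, XZ² = ZY² + YX² − 2·ZY·YX·cos Y = 973.05, so XZ ≈ 31.194.
Law of cosines again: cos Z = (XZ² + ZY² − YX²)/(2·XZ·ZY) ≈ 0.92247, so ∠Z ≈ 22.71°.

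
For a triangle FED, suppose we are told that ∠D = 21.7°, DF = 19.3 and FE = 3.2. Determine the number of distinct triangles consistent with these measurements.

0

DF·sin D = 19.3·sin(21.7°) ≈ 7.136.
Since FE = 3.2 < 7.136 = DF sin D, no triangle exists.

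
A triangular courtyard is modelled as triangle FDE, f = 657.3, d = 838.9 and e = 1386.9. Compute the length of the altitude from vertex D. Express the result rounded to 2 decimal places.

Semiperimeter s = (657.3 + 838.9 + 1386.9)/2 = 1441.5.
Heron's formula: area = √(1441.5·784.25·602.65·54.65) ≈ 1.9296e+05.
The altitude from D has length 2·area/d ≈ 460.03.

460.03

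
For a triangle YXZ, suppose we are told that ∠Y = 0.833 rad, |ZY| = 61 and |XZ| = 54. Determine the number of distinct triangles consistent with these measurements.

|ZY|·sin Y = 61·sin(0.833 rad) ≈ 45.14.
Since |ZY| sin Y < |XZ| < |ZY| (45.14 < 54 < 61), two triangles exist.

2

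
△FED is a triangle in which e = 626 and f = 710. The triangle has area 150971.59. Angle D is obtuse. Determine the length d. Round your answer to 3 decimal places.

From area = ½·f·e·sin D, we get sin D = 2·area/(f·e) ≈ 0.67935.
Taking the obtuse solution, ∠D ≈ 137.21°.
Law of cosines then gives d ≈ 1244.3.

1244.299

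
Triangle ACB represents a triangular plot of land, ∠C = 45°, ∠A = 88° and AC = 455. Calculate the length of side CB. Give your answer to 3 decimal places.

The third angle is ∠B = 180° − ∠A − ∠C = 47.00°.
Law of sines: CB = AC·sin A/sin B ≈ 621.76.

621.755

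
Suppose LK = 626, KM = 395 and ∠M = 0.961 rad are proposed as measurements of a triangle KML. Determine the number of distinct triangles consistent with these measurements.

KM·sin M = 395·sin(0.961 rad) ≈ 323.8.
Since LK ≥ KM, exactly one triangle exists.

1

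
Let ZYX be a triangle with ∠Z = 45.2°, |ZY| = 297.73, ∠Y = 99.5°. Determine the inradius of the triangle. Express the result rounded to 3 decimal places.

The third angle is ∠X = 180° − ∠Z − ∠Y = 35.30°.
Law of sines: |YX| = |ZY|·sin Z/sin X ≈ 365.59.
Law of sines: |XZ| = |ZY|·sin Y/sin X ≈ 508.16.
Area = ½·|ZY|·|YX|·sin Y ≈ 53678.
Semiperimeter s = (365.59+508.16+297.73)/2 = 585.74.
Inradius = area/s = 53678/585.74 ≈ 91.64.

r ≈ 91.640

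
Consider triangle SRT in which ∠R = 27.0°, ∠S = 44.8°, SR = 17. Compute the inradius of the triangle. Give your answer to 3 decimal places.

The third angle is ∠T = 180° − ∠S − ∠R = 108.20°.
Law of sines: RT = SR·sin S/sin T ≈ 12.61.
Law of sines: TS = SR·sin R/sin T ≈ 8.1243.
Area = ½·SR·RT·sin R ≈ 48.659.
Semiperimeter s = (12.61+8.1243+17)/2 = 18.867.
Inradius = area/s = 48.659/18.867 ≈ 2.5791.

r ≈ 2.579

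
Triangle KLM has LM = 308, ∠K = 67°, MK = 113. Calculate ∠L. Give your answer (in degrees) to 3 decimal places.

19.738

Law of sines: sin L = MK·sin K/LM ≈ 0.33772.
Since LM ≥ MK, only the acute value applies: ∠L ≈ 19.74°.
Then ∠M = 180° − ∠K − ∠L ≈ 93.26°.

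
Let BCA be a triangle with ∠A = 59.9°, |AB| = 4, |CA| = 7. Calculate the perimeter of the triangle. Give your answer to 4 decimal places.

By the law of cosines, |BC|² = |CA|² + |AB|² − 2·|CA|·|AB|·cos A = 36.915, so |BC| ≈ 6.0758.
Semiperimeter s = (7+4+6.0758)/2 = 8.5379.
Perimeter = 7 + 4 + 6.0758 = 17.076.

perimeter ≈ 17.0758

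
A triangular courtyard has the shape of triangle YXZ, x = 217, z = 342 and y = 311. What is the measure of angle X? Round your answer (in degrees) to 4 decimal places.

By the law of cosines, cos X = (z² + y² − x²) / (2·z·y) ≈ 0.78316, so ∠X ≈ 38.45°.

∠X ≈ 38.4496°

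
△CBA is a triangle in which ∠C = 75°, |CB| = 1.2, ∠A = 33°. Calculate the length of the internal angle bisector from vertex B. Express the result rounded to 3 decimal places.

The third angle is ∠B = 180° − ∠A − ∠C = 72.00°.
Law of sines: |BA| = |CB|·sin C/sin A ≈ 2.1282.
Law of sines: |AC| = |CB|·sin B/sin A ≈ 2.0955.
The bisector from B has length 2·|CB|·|BA|·cos(∠B/2)/(|CB|+|BA|) ≈ 1.2416.

1.242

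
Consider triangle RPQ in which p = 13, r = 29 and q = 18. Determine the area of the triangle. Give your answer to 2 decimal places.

Semiperimeter s = (29 + 13 + 18)/2 = 30.
Heron's formula: area = √(30·1·17·12) ≈ 78.23.

78.23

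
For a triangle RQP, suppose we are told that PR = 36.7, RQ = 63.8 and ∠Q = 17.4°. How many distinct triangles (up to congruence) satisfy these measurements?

RQ·sin Q = 63.8·sin(17.4°) ≈ 19.08.
Since RQ sin Q < PR < RQ (19.08 < 36.7 < 63.8), two triangles exist.

2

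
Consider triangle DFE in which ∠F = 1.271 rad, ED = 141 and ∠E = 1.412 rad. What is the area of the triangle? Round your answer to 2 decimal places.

The third angle is ∠D = π − ∠F − ∠E = 0.459 rad.
Law of sines: FE = ED·sin D/sin F ≈ 65.333.
Law of sines: DF = ED·sin E/sin F ≈ 145.73.
Area = ½·ED·FE·sin E ≈ 4548.

area ≈ 4548.02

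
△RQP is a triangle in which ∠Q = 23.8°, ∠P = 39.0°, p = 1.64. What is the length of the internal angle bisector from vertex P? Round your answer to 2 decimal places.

t_P ≈ 1.36

The third angle is ∠R = 180° − ∠Q − ∠P = 117.20°.
Law of sines: r = p·sin R/sin P ≈ 2.3178.
Law of sines: q = p·sin Q/sin P ≈ 1.0516.
The bisector from P has length 2·r·q·cos(∠P/2)/(r+q) ≈ 1.3638.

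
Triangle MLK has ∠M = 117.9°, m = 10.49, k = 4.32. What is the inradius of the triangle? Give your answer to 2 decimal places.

1.31

Law of sines: sin K = k·sin M/m ≈ 0.36395.
Since m ≥ k, only the acute value applies: ∠K ≈ 21.34°.
Then ∠L = 180° − ∠M − ∠K ≈ 40.76°.
Law of sines gives l = m·sin L/sin M ≈ 7.7491.
Area = ½·m·k·sin L ≈ 14.793.
Semiperimeter s = (10.49+7.7491+4.32)/2 = 11.28.
Inradius = area/s = 14.793/11.28 ≈ 1.3114.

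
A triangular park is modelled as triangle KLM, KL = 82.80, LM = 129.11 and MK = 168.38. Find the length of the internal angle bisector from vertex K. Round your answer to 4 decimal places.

101.2832

By the law of cosines, cos K = (MK² + KL² − LM²) / (2·MK·KL) ≈ 0.66484, so ∠K ≈ 48.33°.
The bisector from K has length 2·MK·KL·cos(∠K/2)/(MK+KL) ≈ 101.28.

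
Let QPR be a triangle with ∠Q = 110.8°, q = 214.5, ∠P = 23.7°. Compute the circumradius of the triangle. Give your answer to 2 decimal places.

The third angle is ∠R = 180° − ∠Q − ∠P = 45.50°.
Law of sines: p = q·sin P/sin Q ≈ 92.229.
Law of sines: r = q·sin R/sin Q ≈ 163.66.
Circumradius = q/(2 sin Q) ≈ 114.73.

114.73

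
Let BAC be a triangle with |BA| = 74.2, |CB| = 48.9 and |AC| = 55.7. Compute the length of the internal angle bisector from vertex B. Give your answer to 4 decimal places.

By the law of cosines, cos B = (|CB|² + |BA|² − |AC|²) / (2·|CB|·|BA|) ≈ 0.66068, so ∠B ≈ 48.65°.
The bisector from B has length 2·|CB|·|BA|·cos(∠B/2)/(|CB|+|BA|) ≈ 53.717.

t_B ≈ 53.7170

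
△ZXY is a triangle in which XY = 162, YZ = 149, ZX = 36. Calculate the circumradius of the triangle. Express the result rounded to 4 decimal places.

83.7936

By the law of cosines, cos Z = (YZ² + ZX² − XY²) / (2·YZ·ZX) ≈ -0.25606, so ∠Z ≈ 104.84°.
Circumradius = XY/(2 sin Z) ≈ 83.794.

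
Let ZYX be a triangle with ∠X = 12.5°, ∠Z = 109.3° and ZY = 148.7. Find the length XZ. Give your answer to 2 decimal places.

The third angle is ∠Y = 180° − ∠X − ∠Z = 58.20°.
Law of sines: XZ = ZY·sin Y/sin X ≈ 583.9.

583.90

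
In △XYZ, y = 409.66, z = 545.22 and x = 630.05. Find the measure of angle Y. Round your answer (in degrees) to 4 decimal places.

∠Y ≈ 39.9858°

By the law of cosines, cos Y = (z² + x² − y²) / (2·z·x) ≈ 0.76620, so ∠Y ≈ 39.99°.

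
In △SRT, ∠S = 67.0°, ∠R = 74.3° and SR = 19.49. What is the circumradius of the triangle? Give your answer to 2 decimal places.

15.59

The third angle is ∠T = 180° − ∠S − ∠R = 38.70°.
Law of sines: RT = SR·sin S/sin T ≈ 28.694.
Law of sines: TS = SR·sin R/sin T ≈ 30.009.
Circumradius = SR/(2 sin T) ≈ 15.586.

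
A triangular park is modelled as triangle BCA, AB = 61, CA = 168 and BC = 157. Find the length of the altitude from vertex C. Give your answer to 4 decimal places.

h_C ≈ 156.9954

Semiperimeter s = (168 + 61 + 157)/2 = 193.
Heron's formula: area = √(193·25·132·36) ≈ 4788.4.
The altitude from C has length 2·area/AB ≈ 157.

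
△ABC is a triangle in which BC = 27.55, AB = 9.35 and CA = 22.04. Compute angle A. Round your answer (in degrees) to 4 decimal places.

116.7985

By the law of cosines, cos A = (CA² + AB² − BC²) / (2·CA·AB) ≈ -0.45085, so ∠A ≈ 116.80°.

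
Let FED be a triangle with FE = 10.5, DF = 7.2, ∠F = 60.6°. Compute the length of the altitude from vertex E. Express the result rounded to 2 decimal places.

9.15

By the law of cosines, ED² = DF² + FE² − 2·DF·FE·cos F = 87.865, so ED ≈ 9.3737.
Area = ½·DF·FE·sin F ≈ 32.932.
The altitude from E has length 2·area/DF ≈ 9.1477.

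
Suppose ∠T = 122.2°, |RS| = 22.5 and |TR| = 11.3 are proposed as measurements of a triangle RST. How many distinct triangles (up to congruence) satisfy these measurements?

1

|TR|·sin T = 11.3·sin(122.2°) ≈ 9.562.
Since ∠T is not acute, a triangle exists only if |RS| > |TR|; here |RS| > |TR|, so there is exactly one triangle.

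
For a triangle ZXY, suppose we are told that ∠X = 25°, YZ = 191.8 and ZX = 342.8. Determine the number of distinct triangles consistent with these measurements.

ZX·sin X = 342.8·sin(25°) ≈ 144.9.
Since ZX sin X < YZ < ZX (144.9 < 191.8 < 342.8), two triangles exist.

2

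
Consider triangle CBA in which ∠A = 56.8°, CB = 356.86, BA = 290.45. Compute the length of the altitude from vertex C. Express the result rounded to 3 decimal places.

Law of sines: sin C = BA·sin A/CB ≈ 0.68105.
Since CB ≥ BA, only the acute value applies: ∠C ≈ 42.93°.
Then ∠B = 180° − ∠A − ∠C ≈ 80.27°.
Law of sines gives AC = CB·sin B/sin A ≈ 420.35.
Area = ½·CB·BA·sin B ≈ 51080.
The altitude from C has length 2·area/BA ≈ 351.73.

h_C ≈ 351.731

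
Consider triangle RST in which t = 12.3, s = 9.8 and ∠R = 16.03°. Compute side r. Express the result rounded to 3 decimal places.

3.953

By the law of cosines, r² = s² + t² − 2·s·t·cos R = 15.624, so r ≈ 3.9527.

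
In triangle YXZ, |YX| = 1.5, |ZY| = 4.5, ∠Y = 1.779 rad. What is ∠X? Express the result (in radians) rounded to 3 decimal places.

By the law of cosines, |XZ|² = |ZY|² + |YX|² − 2·|ZY|·|YX|·cos Y = 25.29, so |XZ| ≈ 5.029.
Law of cosines again: cos X = (|YX|² + |XZ|² − |ZY|²)/(2·|YX|·|XZ|) ≈ 0.48323, so ∠X ≈ 1.066 rad.

1.066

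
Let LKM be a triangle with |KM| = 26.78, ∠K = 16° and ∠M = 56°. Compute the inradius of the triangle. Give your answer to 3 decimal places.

2.977

The third angle is ∠L = 180° − ∠K − ∠M = 108.00°.
Law of sines: |ML| = |KM|·sin K/sin L ≈ 7.7614.
Law of sines: |LK| = |KM|·sin M/sin L ≈ 23.344.
Area = ½·|KM|·|ML|·sin M ≈ 86.158.
Semiperimeter s = (26.78+7.7614+23.344)/2 = 28.943.
Inradius = area/s = 86.158/28.943 ≈ 2.9768.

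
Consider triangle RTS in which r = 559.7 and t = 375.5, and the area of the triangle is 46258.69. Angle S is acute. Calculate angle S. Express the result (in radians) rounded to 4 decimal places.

From area = ½·r·t·sin S, we get sin S = 2·area/(r·t) ≈ 0.44021.
Taking the acute solution, ∠S ≈ 0.4558 rad.

∠S ≈ 0.4558 rad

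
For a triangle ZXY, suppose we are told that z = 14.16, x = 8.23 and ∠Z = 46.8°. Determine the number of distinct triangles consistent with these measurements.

1

x·sin Z = 8.23·sin(46.8°) ≈ 5.999.
Since z ≥ x, exactly one triangle exists.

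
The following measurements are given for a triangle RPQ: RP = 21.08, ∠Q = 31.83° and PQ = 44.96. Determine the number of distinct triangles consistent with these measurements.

0

PQ·sin Q = 44.96·sin(31.83°) ≈ 23.71.
Since RP = 21.08 < 23.71 = PQ sin Q, no triangle exists.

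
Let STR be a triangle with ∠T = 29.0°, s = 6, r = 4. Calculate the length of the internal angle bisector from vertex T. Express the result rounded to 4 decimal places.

By the law of cosines, t² = r² + s² − 2·r·s·cos T = 10.018, so t ≈ 3.1652.
The bisector from T has length 2·r·s·cos(∠T/2)/(r+s) ≈ 4.6471.

t_T ≈ 4.6471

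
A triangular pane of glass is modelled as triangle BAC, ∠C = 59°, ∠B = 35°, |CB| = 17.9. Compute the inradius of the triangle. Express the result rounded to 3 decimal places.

3.624

The third angle is ∠A = 180° − ∠C − ∠B = 86.00°.
Law of sines: |AC| = |CB|·sin B/sin A ≈ 10.292.
Law of sines: |BA| = |CB|·sin C/sin A ≈ 15.381.
Area = ½·|CB|·|AC|·sin C ≈ 78.957.
Semiperimeter s = (10.292+17.9+15.381)/2 = 21.786.
Inradius = area/s = 78.957/21.786 ≈ 3.6242.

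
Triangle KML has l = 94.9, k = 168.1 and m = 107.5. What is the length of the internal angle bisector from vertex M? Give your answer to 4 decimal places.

t_M ≈ 115.2711

By the law of cosines, cos M = (l² + k² − m²) / (2·l·k) ≈ 0.80574, so ∠M ≈ 36.32°.
The bisector from M has length 2·l·k·cos(∠M/2)/(l+k) ≈ 115.27.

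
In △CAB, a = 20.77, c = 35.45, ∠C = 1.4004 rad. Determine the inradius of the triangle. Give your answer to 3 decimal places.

7.493

Law of sines: sin A = a·sin C/c ≈ 0.57741.
Since c ≥ a, only the acute value applies: ∠A ≈ 0.6156 rad.
Then ∠B = π − ∠C − ∠A ≈ 1.1256 rad.
Law of sines gives b = c·sin B/sin C ≈ 32.465.
Area = ½·c·a·sin B ≈ 332.27.
Semiperimeter s = (35.45+20.77+32.465)/2 = 44.343.
Inradius = area/s = 332.27/44.343 ≈ 7.4932.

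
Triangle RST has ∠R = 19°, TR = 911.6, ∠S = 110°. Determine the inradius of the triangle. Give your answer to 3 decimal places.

The third angle is ∠T = 180° − ∠R − ∠S = 51.00°.
Law of sines: ST = TR·sin R/sin S ≈ 315.84.
Law of sines: RS = TR·sin T/sin S ≈ 753.91.
Area = ½·TR·ST·sin T ≈ 1.1188e+05.
Semiperimeter s = (315.84+911.6+753.91)/2 = 990.67.
Inradius = area/s = 1.1188e+05/990.67 ≈ 112.93.

r ≈ 112.929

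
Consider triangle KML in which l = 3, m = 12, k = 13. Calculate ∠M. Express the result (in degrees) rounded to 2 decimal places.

64.16

By the law of cosines, cos M = (l² + k² − m²) / (2·l·k) ≈ 0.43590, so ∠M ≈ 64.16°.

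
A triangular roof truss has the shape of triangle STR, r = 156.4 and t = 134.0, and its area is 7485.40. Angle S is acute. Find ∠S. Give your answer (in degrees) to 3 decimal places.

∠S ≈ 45.589°

From area = ½·t·r·sin S, we get sin S = 2·area/(t·r) ≈ 0.71434.
Taking the acute solution, ∠S ≈ 45.59°.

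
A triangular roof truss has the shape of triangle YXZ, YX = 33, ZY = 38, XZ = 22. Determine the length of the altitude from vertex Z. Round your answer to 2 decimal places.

h_Z ≈ 21.91

Semiperimeter s = (22 + 38 + 33)/2 = 46.5.
Heron's formula: area = √(46.5·24.5·8.5·13.5) ≈ 361.56.
The altitude from Z has length 2·area/YX ≈ 21.913.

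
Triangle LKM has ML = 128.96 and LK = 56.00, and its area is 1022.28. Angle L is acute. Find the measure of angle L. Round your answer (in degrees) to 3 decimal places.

16.446

From area = ½·ML·LK·sin L, we get sin L = 2·area/(ML·LK) ≈ 0.28311.
Taking the acute solution, ∠L ≈ 16.45°.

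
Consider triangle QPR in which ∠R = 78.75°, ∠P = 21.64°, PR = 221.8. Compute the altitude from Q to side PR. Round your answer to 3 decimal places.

The third angle is ∠Q = 180° − ∠P − ∠R = 79.61°.
Law of sines: RQ = PR·sin P/sin Q ≈ 83.158.
Law of sines: QP = PR·sin R/sin Q ≈ 221.16.
Area = ½·PR·RQ·sin R ≈ 9045.
The altitude from Q has length 2·area/PR ≈ 81.56.

81.560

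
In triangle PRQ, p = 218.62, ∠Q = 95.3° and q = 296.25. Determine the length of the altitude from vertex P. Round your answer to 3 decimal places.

h_P ≈ 179.974

Law of sines: sin P = p·sin Q/q ≈ 0.73480.
Since q ≥ p, only the acute value applies: ∠P ≈ 47.29°.
Then ∠R = 180° − ∠Q − ∠P ≈ 37.41°.
Law of sines gives r = q·sin R/sin Q ≈ 180.75.
Area = ½·q·p·sin R ≈ 19673.
The altitude from P has length 2·area/p ≈ 179.97.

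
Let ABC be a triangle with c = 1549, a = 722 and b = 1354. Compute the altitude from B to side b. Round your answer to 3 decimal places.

h_B ≈ 721.810

Semiperimeter s = (722 + 1354 + 1549)/2 = 1812.5.
Heron's formula: area = √(1812.5·1090.5·458.5·263.5) ≈ 4.8867e+05.
The altitude from B has length 2·area/b ≈ 721.81.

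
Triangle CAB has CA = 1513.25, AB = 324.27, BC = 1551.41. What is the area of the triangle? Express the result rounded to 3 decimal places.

Semiperimeter s = (324.27 + 1551.4 + 1513.2)/2 = 1694.5.
Heron's formula: area = √(1694.5·1370.2·143.06·181.22) ≈ 2.4533e+05.

area ≈ 245333.064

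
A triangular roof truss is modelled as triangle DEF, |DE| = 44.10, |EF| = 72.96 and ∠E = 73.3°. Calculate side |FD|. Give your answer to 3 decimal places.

73.612

By the law of cosines, |FD|² = |DE|² + |EF|² − 2·|DE|·|EF|·cos E = 5418.8, so |FD| ≈ 73.612.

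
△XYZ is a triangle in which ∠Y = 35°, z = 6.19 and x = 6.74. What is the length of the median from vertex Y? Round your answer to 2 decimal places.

6.17

By the law of cosines, y² = z² + x² − 2·z·x·cos Y = 15.393, so y ≈ 3.9233.
Median from Y: ½√(2·z² + 2·x² − y²) ≈ 6.1663.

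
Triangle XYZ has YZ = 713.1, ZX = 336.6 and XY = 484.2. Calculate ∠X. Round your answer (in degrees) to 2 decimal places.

By the law of cosines, cos X = (ZX² + XY² − YZ²) / (2·ZX·XY) ≈ -0.49319, so ∠X ≈ 119.55°.

119.55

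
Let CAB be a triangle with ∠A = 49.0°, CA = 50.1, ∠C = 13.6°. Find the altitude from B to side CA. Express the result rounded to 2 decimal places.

The third angle is ∠B = 180° − ∠C − ∠A = 117.40°.
Law of sines: AB = CA·sin C/sin B ≈ 13.269.
Law of sines: BC = CA·sin A/sin B ≈ 42.589.
Area = ½·CA·AB·sin A ≈ 250.86.
The altitude from B has length 2·area/CA ≈ 10.014.

h_B ≈ 10.01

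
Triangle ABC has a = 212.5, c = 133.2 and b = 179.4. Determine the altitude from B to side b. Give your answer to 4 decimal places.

Semiperimeter s = (212.5 + 179.4 + 133.2)/2 = 262.55.
Heron's formula: area = √(262.55·50.05·83.15·129.35) ≈ 11888.
The altitude from B has length 2·area/b ≈ 132.53.

h_B ≈ 132.5348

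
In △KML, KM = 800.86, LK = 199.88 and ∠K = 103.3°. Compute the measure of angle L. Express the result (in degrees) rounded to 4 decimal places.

∠L ≈ 63.7636°

By the law of cosines, ML² = LK² + KM² − 2·LK·KM·cos K = 7.5498e+05, so ML ≈ 868.9.
Law of cosines again: cos L = (ML² + LK² − KM²)/(2·ML·LK) ≈ 0.44208, so ∠L ≈ 63.76°.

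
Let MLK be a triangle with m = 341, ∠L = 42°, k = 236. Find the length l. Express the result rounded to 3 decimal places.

By the law of cosines, l² = k² + m² − 2·k·m·cos L = 52366, so l ≈ 228.84.

228.837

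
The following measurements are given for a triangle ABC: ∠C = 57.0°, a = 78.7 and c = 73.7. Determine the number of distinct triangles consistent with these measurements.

2

a·sin C = 78.7·sin(57.0°) ≈ 66.
Since a sin C < c < a (66 < 73.7 < 78.7), two triangles exist.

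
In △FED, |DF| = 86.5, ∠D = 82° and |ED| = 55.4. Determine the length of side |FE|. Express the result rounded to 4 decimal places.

96.0081

By the law of cosines, |FE|² = |ED|² + |DF|² − 2·|ED|·|DF|·cos D = 9217.5, so |FE| ≈ 96.008.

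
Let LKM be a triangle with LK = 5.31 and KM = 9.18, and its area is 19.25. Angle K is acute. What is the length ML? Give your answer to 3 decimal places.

7.258

From area = ½·LK·KM·sin K, we get sin K = 2·area/(LK·KM) ≈ 0.78981.
Taking the acute solution, ∠K ≈ 52.17°.
Law of cosines then gives ML ≈ 7.2576.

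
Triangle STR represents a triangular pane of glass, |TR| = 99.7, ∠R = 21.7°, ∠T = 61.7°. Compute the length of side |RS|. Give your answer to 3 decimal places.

The third angle is ∠S = 180° − ∠T − ∠R = 96.60°.
Law of sines: |RS| = |TR|·sin T/sin S ≈ 88.369.

88.369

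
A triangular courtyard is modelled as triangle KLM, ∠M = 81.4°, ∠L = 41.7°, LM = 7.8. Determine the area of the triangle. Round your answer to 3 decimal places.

The third angle is ∠K = 180° − ∠L − ∠M = 56.90°.
Law of sines: MK = LM·sin L/sin K ≈ 6.194.
Law of sines: KL = LM·sin M/sin K ≈ 9.2063.
Area = ½·LM·MK·sin M ≈ 23.885.

area ≈ 23.885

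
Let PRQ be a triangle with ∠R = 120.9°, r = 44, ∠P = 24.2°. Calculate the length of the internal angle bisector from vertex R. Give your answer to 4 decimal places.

12.0792

The third angle is ∠Q = 180° − ∠P − ∠R = 34.90°.
Law of sines: p = r·sin P/sin R ≈ 21.02.
Law of sines: q = r·sin Q/sin R ≈ 29.339.
The bisector from R has length 2·q·p·cos(∠R/2)/(q+p) ≈ 12.079.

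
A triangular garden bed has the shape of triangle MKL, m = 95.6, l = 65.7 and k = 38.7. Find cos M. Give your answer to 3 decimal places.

-0.654

By the law of cosines, cos M = (k² + l² − m²) / (2·k·l) ≈ -0.65390, so ∠M ≈ 130.84°.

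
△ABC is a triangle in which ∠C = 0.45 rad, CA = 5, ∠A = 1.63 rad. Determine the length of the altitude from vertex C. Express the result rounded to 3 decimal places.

The third angle is ∠B = π − ∠C − ∠A = 1.062 rad.
Law of sines: BC = CA·sin A/sin B ≈ 5.7165.
Law of sines: AB = CA·sin C/sin B ≈ 2.4908.
Area = ½·CA·BC·sin C ≈ 6.2162.
The altitude from C has length 2·area/AB ≈ 4.9912.

4.991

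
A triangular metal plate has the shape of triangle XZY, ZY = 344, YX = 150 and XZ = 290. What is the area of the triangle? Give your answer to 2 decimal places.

Semiperimeter s = (344 + 150 + 290)/2 = 392.
Heron's formula: area = √(392·48·242·102) ≈ 21551.

area ≈ 21551.20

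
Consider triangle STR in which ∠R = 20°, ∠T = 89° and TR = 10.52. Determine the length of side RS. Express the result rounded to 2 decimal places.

The third angle is ∠S = 180° − ∠T − ∠R = 71.00°.
Law of sines: RS = TR·sin T/sin S ≈ 11.124.

11.12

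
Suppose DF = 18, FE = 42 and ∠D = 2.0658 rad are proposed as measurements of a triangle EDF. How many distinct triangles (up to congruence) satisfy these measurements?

1

DF·sin D = 18·sin(2.0658 rad) ≈ 15.84.
Since ∠D is not acute, a triangle exists only if FE > DF; here FE > DF, so there is exactly one triangle.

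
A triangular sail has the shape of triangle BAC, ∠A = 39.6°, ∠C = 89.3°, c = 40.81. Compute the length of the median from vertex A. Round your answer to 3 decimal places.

34.175

The third angle is ∠B = 180° − ∠A − ∠C = 51.10°.
Law of sines: b = c·sin B/sin C ≈ 31.762.
Law of sines: a = c·sin A/sin C ≈ 26.015.
Median from A: ½√(2·c² + 2·b² − a²) ≈ 34.175.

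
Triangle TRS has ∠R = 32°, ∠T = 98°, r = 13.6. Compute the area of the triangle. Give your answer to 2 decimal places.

132.39

The third angle is ∠S = 180° − ∠T − ∠R = 50.00°.
Law of sines: t = r·sin T/sin R ≈ 25.415.
Law of sines: s = r·sin S/sin R ≈ 19.66.
Area = ½·r·t·sin S ≈ 132.39.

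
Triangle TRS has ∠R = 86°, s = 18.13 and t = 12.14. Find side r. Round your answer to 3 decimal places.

By the law of cosines, r² = s² + t² − 2·s·t·cos R = 445.37, so r ≈ 21.104.

21.104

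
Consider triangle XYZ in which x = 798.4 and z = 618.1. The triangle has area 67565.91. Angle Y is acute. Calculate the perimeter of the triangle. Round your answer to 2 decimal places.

1681.51

From area = ½·z·x·sin Y, we get sin Y = 2·area/(z·x) ≈ 0.27383.
Taking the acute solution, ∠Y ≈ 15.89°.
Law of cosines then gives y ≈ 265.01.
Perimeter = 798.4 + 265.01 + 618.1 = 1681.5.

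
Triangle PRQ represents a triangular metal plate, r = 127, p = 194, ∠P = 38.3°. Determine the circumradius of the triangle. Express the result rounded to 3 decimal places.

Law of sines: sin R = r·sin P/p ≈ 0.40573.
Since p ≥ r, only the acute value applies: ∠R ≈ 23.94°.
Then ∠Q = 180° − ∠P − ∠R ≈ 117.76°.
Law of sines gives q = p·sin Q/sin P ≈ 276.98.
Circumradius = p/(2 sin P) ≈ 156.51.

156.507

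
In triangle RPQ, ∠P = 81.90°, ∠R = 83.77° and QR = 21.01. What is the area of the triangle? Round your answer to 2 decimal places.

area ≈ 54.85

The third angle is ∠Q = 180° − ∠R − ∠P = 14.33°.
Law of sines: PQ = QR·sin R/sin P ≈ 21.096.
Law of sines: RP = QR·sin Q/sin P ≈ 5.2525.
Area = ½·QR·PQ·sin Q ≈ 54.852.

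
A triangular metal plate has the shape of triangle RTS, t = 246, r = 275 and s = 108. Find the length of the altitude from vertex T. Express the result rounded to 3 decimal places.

Semiperimeter p = (275 + 246 + 108)/2 = 314.5.
Heron's formula: area = √(314.5·39.5·68.5·206.5) ≈ 13256.
The altitude from T has length 2·area/t ≈ 107.77.

107.773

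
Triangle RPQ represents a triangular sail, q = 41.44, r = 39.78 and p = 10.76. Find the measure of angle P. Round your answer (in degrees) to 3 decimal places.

∠P ≈ 15.046°

By the law of cosines, cos P = (q² + r² − p²) / (2·q·r) ≈ 0.96572, so ∠P ≈ 15.05°.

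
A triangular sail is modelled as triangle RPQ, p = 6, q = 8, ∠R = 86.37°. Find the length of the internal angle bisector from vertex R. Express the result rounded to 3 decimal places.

By the law of cosines, r² = p² + q² − 2·p·q·cos R = 93.922, so r ≈ 9.6913.
The bisector from R has length 2·p·q·cos(∠R/2)/(p+q) ≈ 4.9999.

t_R ≈ 5.000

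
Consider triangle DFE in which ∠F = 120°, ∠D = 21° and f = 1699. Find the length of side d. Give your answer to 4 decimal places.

The third angle is ∠E = 180° − ∠D − ∠F = 39.00°.
Law of sines: d = f·sin D/sin F ≈ 703.06.

703.0592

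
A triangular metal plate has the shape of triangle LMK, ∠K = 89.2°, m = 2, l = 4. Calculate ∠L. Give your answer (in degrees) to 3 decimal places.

By the law of cosines, k² = l² + m² − 2·l·m·cos K = 19.777, so k ≈ 4.4471.
Law of cosines again: cos L = (m² + k² − l²)/(2·m·k) ≈ 0.43717, so ∠L ≈ 64.08°.

64.076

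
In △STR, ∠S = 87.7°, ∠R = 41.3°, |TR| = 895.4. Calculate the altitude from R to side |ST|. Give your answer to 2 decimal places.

695.86

The third angle is ∠T = 180° − ∠R − ∠S = 51.00°.
Law of sines: |RS| = |TR|·sin T/sin S ≈ 696.42.
Law of sines: |ST| = |TR|·sin R/sin S ≈ 591.44.
Area = ½·|TR|·|RS|·sin R ≈ 2.0578e+05.
The altitude from R has length 2·area/|ST| ≈ 695.86.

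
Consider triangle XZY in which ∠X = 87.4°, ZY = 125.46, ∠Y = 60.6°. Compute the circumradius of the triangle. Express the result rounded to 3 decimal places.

The third angle is ∠Z = 180° − ∠Y − ∠X = 32.00°.
Law of sines: YX = ZY·sin Z/sin X ≈ 66.552.
Law of sines: XZ = ZY·sin Y/sin X ≈ 109.42.
Circumradius = ZY/(2 sin X) ≈ 62.795.

R ≈ 62.795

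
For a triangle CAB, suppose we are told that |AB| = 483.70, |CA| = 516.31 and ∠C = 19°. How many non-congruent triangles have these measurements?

2

|CA|·sin C = 516.31·sin(19°) ≈ 168.1.
Since |CA| sin C < |AB| < |CA| (168.1 < 483.70 < 516.31), two triangles exist.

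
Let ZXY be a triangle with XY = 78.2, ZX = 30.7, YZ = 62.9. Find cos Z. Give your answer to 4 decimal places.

cos Z ≈ -0.3149

By the law of cosines, cos Z = (YZ² + ZX² − XY²) / (2·YZ·ZX) ≈ -0.31495, so ∠Z ≈ 108.36°.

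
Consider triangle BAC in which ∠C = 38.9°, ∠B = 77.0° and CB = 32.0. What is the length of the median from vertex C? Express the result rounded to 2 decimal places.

m_C ≈ 31.43

The third angle is ∠A = 180° − ∠C − ∠B = 64.10°.
Law of sines: AC = CB·sin B/sin A ≈ 34.661.
Law of sines: BA = CB·sin C/sin A ≈ 22.339.
Median from C: ½√(2·AC² + 2·CB² − BA²) ≈ 31.432.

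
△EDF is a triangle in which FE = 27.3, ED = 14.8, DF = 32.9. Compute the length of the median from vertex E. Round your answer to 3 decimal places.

Median from E: ½√(2·FE² + 2·ED² − DF²) ≈ 14.545.

m_E ≈ 14.545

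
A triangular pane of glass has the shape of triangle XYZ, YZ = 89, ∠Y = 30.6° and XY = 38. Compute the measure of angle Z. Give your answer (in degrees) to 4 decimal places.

By the law of cosines, ZX² = XY² + YZ² − 2·XY·YZ·cos Y = 3542.9, so ZX ≈ 59.523.
Law of cosines again: cos Z = (YZ² + ZX² − XY²)/(2·YZ·ZX) ≈ 0.94572, so ∠Z ≈ 18.96°.

∠Z ≈ 18.9643°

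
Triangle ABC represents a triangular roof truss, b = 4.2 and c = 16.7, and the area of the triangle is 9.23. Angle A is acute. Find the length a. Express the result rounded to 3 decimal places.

From area = ½·b·c·sin A, we get sin A = 2·area/(b·c) ≈ 0.26319.
Taking the acute solution, ∠A ≈ 15.26°.
Law of cosines then gives a ≈ 12.696.

12.696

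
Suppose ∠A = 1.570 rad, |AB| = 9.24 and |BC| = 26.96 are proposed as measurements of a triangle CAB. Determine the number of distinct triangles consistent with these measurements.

|AB|·sin A = 9.24·sin(1.570 rad) ≈ 9.24.
Since |BC| ≥ |AB|, exactly one triangle exists.

1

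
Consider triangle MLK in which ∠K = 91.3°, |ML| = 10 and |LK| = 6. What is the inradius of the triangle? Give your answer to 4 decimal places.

Law of sines: sin M = |LK|·sin K/|ML| ≈ 0.59985.
Since |ML| ≥ |LK|, only the acute value applies: ∠M ≈ 36.86°.
Then ∠L = 180° − ∠K − ∠M ≈ 51.84°.
Law of sines gives |KM| = |ML|·sin L/sin K ≈ 7.865.
Area = ½·|ML|·|LK|·sin L ≈ 23.589.
Semiperimeter s = (6+7.865+10)/2 = 11.933.
Inradius = area/s = 23.589/11.933 ≈ 1.9769.

r ≈ 1.9769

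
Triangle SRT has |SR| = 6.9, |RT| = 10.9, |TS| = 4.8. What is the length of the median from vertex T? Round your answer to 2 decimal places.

Median from T: ½√(2·|RT|² + 2·|TS|² − |SR|²) ≈ 7.6826.

m_T ≈ 7.68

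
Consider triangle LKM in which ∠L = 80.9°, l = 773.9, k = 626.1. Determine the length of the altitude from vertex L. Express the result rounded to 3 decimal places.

Law of sines: sin K = k·sin L/l ≈ 0.79884.
Since l ≥ k, only the acute value applies: ∠K ≈ 53.02°.
Then ∠M = 180° − ∠L − ∠K ≈ 46.08°.
Law of sines gives m = l·sin M/sin L ≈ 564.56.
Area = ½·l·k·sin M ≈ 1.7451e+05.
The altitude from L has length 2·area/l ≈ 450.99.

450.992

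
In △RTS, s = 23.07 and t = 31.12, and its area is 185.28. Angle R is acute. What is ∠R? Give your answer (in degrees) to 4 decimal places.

From area = ½·t·s·sin R, we get sin R = 2·area/(t·s) ≈ 0.51614.
Taking the acute solution, ∠R ≈ 31.07°.

31.0740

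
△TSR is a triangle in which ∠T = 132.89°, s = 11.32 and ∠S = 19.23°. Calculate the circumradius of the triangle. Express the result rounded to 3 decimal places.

The third angle is ∠R = 180° − ∠T − ∠S = 27.88°.
Law of sines: t = s·sin T/sin S ≈ 25.181.
Law of sines: r = s·sin R/sin S ≈ 16.072.
Circumradius = s/(2 sin S) ≈ 17.185.

17.185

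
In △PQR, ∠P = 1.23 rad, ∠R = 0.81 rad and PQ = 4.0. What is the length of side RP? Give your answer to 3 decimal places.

4.926

The third angle is ∠Q = π − ∠R − ∠P = 1.102 rad.
Law of sines: RP = PQ·sin Q/sin R ≈ 4.9258.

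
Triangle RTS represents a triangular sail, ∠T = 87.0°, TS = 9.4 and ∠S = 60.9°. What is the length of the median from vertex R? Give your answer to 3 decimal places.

15.918

The third angle is ∠R = 180° − ∠T − ∠S = 32.10°.
Law of sines: SR = TS·sin T/sin R ≈ 17.665.
Law of sines: RT = TS·sin S/sin R ≈ 15.456.
Median from R: ½√(2·SR² + 2·RT² − TS²) ≈ 15.918.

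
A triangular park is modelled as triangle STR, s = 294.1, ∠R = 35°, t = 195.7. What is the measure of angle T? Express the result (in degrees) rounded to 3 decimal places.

By the law of cosines, r² = s² + t² − 2·s·t·cos R = 30500, so r ≈ 174.64.
Law of cosines again: cos T = (r² + s² − t²)/(2·r·s) ≈ 0.76609, so ∠T ≈ 40.00°.

39.996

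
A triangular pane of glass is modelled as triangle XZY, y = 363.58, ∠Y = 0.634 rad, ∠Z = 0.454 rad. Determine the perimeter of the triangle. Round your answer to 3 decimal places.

1176.373

The third angle is ∠X = π − ∠Z − ∠Y = 2.054 rad.
Law of sines: x = y·sin X/sin Y ≈ 543.62.
Law of sines: z = y·sin Z/sin Y ≈ 269.18.
Semiperimeter s = (543.62+269.18+363.58)/2 = 588.19.
Perimeter = 543.62 + 269.18 + 363.58 = 1176.4.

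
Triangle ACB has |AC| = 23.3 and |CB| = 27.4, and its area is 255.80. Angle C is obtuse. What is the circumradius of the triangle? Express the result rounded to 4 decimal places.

R ≈ 28.3015

From area = ½·|AC|·|CB|·sin C, we get sin C = 2·area/(|AC|·|CB|) ≈ 0.80135.
Taking the obtuse solution, ∠C ≈ 126.74°.
Law of cosines then gives |BA| ≈ 45.359.
Circumradius = |BA|/(2 sin C) ≈ 28.302.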